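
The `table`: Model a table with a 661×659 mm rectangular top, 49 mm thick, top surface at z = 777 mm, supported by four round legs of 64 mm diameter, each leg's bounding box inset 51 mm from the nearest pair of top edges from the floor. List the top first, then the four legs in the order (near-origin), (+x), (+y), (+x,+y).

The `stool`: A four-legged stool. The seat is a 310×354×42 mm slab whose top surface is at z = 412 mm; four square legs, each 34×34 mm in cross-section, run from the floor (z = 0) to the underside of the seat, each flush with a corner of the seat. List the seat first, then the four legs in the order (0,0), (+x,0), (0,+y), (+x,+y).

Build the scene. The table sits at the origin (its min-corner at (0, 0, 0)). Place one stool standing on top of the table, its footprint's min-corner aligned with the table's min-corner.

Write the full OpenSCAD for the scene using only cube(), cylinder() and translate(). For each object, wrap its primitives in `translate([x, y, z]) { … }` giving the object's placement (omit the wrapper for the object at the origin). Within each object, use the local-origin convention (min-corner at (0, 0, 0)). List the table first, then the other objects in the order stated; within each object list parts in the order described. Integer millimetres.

translate([0, 0, 728]) cube([661, 659, 49]);
translate([83, 83, 0]) cylinder(h = 728, r = 32);
translate([578, 83, 0]) cylinder(h = 728, r = 32);
translate([83, 576, 0]) cylinder(h = 728, r = 32);
translate([578, 576, 0]) cylinder(h = 728, r = 32);
translate([0, 0, 777]) {
  translate([0, 0, 370]) cube([310, 354, 42]);
  cube([34, 34, 370]);
  translate([276, 0, 0]) cube([34, 34, 370]);
  translate([0, 320, 0]) cube([34, 34, 370]);
  translate([276, 320, 0]) cube([34, 34, 370]);
}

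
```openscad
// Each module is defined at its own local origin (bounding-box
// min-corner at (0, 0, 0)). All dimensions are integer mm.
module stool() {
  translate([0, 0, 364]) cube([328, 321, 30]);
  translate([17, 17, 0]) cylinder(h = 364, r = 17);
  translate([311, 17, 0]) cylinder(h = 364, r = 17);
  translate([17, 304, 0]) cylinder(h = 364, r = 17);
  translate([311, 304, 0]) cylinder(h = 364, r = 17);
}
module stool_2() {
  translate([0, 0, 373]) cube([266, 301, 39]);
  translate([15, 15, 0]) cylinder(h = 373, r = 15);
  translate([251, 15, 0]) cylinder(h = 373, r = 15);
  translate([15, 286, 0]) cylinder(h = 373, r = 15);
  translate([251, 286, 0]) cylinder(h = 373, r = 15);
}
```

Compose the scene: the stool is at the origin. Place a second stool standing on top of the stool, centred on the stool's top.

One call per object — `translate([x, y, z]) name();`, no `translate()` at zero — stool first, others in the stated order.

stool();
translate([31, 10, 394]) stool_2();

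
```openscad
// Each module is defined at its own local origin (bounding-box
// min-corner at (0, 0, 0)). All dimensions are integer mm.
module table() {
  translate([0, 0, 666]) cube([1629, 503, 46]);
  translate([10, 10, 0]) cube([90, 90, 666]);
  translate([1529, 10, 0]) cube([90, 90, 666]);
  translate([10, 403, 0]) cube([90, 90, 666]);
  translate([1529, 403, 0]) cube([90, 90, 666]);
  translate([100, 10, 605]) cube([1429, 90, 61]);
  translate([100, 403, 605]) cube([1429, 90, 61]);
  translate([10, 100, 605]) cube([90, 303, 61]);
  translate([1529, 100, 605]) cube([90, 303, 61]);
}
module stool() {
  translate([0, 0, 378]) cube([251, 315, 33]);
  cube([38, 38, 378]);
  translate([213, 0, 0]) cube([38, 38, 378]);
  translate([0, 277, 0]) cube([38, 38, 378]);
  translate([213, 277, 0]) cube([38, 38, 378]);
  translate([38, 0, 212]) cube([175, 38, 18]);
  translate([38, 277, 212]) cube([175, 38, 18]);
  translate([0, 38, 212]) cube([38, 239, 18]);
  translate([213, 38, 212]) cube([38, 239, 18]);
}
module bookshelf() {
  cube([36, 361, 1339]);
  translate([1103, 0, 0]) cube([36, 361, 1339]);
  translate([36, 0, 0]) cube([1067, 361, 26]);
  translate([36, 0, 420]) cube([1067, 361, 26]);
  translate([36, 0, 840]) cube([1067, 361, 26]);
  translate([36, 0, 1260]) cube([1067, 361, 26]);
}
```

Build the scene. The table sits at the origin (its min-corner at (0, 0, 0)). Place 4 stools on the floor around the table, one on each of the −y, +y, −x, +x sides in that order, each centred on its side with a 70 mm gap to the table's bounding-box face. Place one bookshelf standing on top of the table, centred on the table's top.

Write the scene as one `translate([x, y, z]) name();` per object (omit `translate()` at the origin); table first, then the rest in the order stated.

table();
translate([689, -385, 0]) stool();
translate([689, 573, 0]) stool();
translate([-321, 94, 0]) stool();
translate([1699, 94, 0]) stool();
translate([245, 71, 712]) bookshelf();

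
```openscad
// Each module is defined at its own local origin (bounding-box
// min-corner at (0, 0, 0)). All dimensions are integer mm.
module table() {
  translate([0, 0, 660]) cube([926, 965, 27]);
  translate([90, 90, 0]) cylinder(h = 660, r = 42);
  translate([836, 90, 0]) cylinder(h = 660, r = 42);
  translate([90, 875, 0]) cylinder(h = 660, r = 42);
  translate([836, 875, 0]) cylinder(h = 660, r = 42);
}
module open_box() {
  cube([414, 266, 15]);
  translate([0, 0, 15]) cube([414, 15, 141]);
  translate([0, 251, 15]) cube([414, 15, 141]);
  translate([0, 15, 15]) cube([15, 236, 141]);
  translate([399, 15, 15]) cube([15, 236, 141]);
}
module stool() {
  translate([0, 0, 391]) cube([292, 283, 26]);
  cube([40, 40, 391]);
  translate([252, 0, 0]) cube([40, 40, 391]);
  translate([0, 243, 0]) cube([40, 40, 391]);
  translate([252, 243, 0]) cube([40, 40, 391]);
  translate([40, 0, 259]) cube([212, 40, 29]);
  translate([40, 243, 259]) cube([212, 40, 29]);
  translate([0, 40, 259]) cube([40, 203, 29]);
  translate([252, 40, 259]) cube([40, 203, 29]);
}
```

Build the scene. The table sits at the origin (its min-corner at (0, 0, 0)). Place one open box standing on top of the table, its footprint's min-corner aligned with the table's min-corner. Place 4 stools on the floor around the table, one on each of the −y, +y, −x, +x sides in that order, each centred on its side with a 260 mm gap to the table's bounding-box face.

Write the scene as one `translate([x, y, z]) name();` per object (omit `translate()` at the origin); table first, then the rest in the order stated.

table();
translate([0, 0, 687]) open_box();
translate([317, -543, 0]) stool();
translate([317, 1225, 0]) stool();
translate([-552, 341, 0]) stool();
translate([1186, 341, 0]) stool();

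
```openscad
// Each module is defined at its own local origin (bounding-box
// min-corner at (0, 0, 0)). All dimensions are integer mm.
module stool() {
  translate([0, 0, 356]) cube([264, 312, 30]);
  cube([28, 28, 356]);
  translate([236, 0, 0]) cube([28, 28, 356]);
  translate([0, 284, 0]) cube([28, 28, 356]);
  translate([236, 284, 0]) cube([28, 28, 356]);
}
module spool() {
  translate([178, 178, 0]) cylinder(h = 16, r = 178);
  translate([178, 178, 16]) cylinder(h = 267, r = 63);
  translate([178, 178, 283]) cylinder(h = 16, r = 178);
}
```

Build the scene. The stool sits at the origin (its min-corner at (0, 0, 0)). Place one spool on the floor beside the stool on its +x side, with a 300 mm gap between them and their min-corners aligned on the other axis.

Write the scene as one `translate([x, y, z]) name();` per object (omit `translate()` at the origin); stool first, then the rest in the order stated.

stool();
translate([564, 0, 0]) spool();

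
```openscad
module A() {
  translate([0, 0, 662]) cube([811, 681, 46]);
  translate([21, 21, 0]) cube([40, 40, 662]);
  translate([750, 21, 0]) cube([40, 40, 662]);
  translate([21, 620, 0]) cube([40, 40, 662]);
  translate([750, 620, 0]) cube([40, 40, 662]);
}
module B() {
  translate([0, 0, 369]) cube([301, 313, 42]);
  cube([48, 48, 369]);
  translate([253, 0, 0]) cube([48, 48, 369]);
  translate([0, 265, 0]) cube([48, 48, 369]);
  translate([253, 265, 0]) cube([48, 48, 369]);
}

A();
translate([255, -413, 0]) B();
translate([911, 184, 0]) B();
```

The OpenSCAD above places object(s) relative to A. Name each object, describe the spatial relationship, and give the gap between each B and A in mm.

Each stool's nearest face is 100 mm from the table's bounding box.

A is a table. B is a stool. Two stools sit around the table at the −y, +x sides. The gap between each stool and the table is 100 mm.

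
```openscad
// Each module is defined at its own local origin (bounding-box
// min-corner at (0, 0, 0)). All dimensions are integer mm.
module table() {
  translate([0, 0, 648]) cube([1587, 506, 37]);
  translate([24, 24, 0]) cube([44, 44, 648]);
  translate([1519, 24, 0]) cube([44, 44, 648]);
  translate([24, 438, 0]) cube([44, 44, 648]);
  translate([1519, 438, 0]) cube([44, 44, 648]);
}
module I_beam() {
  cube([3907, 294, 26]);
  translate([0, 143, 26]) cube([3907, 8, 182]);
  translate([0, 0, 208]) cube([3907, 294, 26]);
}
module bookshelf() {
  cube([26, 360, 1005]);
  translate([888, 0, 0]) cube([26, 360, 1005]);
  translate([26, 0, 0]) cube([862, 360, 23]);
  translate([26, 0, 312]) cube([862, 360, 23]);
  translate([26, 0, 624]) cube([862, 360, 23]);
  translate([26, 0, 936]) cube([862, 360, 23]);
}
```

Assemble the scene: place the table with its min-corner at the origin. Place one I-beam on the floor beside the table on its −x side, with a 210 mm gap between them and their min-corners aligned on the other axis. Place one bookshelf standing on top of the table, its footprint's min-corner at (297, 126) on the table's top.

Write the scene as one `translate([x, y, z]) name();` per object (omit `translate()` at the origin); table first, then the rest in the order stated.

table();
translate([-4117, 0, 0]) I_beam();
translate([297, 126, 685]) bookshelf();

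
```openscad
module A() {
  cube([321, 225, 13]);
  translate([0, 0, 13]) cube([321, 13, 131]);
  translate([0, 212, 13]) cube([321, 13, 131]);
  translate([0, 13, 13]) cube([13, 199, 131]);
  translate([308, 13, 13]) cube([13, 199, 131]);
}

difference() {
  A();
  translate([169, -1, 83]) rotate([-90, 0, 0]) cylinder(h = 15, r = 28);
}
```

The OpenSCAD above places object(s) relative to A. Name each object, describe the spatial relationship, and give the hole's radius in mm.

The subtracted cylinder has r = 28 mm.

A is an open box. The open box has a circular hole through its front wall. The hole's radius is 28 mm.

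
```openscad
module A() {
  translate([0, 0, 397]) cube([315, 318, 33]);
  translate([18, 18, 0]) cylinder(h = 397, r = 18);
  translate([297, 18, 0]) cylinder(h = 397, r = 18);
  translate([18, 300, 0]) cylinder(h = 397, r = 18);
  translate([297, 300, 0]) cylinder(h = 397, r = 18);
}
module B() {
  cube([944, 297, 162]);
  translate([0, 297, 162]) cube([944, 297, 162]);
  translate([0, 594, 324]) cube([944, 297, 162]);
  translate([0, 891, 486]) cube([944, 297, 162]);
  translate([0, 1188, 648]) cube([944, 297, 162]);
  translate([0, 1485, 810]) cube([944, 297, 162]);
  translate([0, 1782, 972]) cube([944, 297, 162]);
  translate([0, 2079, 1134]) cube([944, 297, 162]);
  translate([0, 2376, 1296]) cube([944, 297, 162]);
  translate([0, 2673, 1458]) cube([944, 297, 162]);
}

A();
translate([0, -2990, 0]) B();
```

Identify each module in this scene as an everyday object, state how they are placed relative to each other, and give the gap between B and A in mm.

A is a stool. B is a staircase. The staircase is on the floor beside the stool on its −y side. The gap between the staircase and the stool is 20 mm.

The staircase's nearest face is 20 mm from the stool's −y face.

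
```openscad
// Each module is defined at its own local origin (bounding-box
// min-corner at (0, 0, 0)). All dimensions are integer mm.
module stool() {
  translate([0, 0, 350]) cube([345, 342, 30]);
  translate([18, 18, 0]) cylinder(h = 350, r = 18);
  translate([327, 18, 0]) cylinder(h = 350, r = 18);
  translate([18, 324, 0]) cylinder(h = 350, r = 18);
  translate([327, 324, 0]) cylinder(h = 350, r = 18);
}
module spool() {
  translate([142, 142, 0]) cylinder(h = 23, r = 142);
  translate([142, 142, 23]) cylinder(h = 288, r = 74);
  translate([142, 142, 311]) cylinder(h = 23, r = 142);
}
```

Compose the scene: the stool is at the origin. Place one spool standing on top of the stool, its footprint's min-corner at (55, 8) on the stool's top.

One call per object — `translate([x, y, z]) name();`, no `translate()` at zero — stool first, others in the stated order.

stool();
translate([55, 8, 380]) spool();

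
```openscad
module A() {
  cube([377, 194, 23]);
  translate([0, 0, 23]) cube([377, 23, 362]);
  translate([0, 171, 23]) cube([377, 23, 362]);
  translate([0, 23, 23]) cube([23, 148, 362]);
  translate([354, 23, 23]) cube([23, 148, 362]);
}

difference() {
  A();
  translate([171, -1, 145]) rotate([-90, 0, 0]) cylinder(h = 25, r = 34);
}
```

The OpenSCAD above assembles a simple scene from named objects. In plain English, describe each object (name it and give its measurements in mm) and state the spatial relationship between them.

A is an open storage box with external size 377×194×385 mm and wall thickness 23 mm (the base is also 23 mm thick). The base covers the whole footprint; the four walls stand on the base, with the y-facing walls full-width and the x-facing walls fitting between their inner faces.

The open box has a circular hole of radius 34 mm through its front wall, centred at (x = 171, z = 145).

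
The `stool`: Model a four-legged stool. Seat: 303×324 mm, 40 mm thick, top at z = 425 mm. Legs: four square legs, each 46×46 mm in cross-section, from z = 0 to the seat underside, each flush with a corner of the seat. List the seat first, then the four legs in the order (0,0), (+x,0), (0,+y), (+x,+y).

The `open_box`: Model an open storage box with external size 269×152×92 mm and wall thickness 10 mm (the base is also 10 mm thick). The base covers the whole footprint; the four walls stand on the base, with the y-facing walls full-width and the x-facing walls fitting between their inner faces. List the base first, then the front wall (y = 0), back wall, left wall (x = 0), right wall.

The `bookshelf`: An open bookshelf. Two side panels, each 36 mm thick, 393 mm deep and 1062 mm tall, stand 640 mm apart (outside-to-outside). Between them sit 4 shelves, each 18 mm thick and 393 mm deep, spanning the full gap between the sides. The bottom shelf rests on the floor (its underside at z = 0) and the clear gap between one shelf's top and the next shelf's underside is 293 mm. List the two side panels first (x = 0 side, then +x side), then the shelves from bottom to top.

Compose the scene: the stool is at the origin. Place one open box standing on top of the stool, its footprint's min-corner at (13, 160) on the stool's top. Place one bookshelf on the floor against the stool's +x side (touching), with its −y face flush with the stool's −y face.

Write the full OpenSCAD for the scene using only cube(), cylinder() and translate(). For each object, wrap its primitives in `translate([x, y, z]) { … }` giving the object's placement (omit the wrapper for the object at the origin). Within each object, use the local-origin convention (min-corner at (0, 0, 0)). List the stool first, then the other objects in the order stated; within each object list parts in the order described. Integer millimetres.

translate([0, 0, 385]) cube([303, 324, 40]);
cube([46, 46, 385]);
translate([257, 0, 0]) cube([46, 46, 385]);
translate([0, 278, 0]) cube([46, 46, 385]);
translate([257, 278, 0]) cube([46, 46, 385]);
translate([13, 160, 425]) {
  cube([269, 152, 10]);
  translate([0, 0, 10]) cube([269, 10, 82]);
  translate([0, 142, 10]) cube([269, 10, 82]);
  translate([0, 10, 10]) cube([10, 132, 82]);
  translate([259, 10, 10]) cube([10, 132, 82]);
}
translate([303, 0, 0]) {
  cube([36, 393, 1062]);
  translate([604, 0, 0]) cube([36, 393, 1062]);
  translate([36, 0, 0]) cube([568, 393, 18]);
  translate([36, 0, 311]) cube([568, 393, 18]);
  translate([36, 0, 622]) cube([568, 393, 18]);
  translate([36, 0, 933]) cube([568, 393, 18]);
}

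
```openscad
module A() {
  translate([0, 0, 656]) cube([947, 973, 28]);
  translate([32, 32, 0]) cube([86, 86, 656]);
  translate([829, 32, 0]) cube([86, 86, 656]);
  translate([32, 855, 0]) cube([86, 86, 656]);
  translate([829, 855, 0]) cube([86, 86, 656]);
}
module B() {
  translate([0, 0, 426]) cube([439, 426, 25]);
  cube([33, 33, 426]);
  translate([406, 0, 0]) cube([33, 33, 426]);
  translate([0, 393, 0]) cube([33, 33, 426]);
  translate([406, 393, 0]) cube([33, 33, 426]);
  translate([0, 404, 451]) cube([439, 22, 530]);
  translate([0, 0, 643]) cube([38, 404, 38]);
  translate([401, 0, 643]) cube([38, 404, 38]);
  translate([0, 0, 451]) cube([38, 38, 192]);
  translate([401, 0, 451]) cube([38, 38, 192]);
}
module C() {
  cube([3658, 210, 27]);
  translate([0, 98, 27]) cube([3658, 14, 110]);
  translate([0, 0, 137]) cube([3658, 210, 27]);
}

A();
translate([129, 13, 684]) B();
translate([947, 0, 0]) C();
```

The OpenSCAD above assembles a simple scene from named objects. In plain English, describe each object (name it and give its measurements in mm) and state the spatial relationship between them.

A is a table: top 947 mm (x) × 973 mm (y), 28 mm thick, upper face at z = 684 mm, on four 86×86 mm square legs, each inset 32 mm from the nearest pair of top edges, running from z = 0 to the bottom of the top.

B is a chair: 439×426 mm seat, 25 mm thick, top at z = 451 mm, on four 33 mm square corner legs flush with the seat edges. A 22 mm thick backrest slab spans the full seat width, extending 530 mm above the seat top, its back face flush with the seat's +y edge. Two armrests of 38×38 mm section run along each side from the seat's front edge to the front of the backrest, top faces 230 mm above the seat top and outer faces flush with the seat's x-edges; a 38×38 mm post under the front of each armrest stands on the seat at the front corner.

C is an I-beam lying along x, 3658 mm long. Overall section height 164 mm. Two flanges 210 mm wide (y) and 27 mm thick, one on the floor and one at the top; a web 14 mm thick runs between them, centred on the flange width.

The chair is on top of the table. The I-beam is against the table's +x side, with their −y faces flush.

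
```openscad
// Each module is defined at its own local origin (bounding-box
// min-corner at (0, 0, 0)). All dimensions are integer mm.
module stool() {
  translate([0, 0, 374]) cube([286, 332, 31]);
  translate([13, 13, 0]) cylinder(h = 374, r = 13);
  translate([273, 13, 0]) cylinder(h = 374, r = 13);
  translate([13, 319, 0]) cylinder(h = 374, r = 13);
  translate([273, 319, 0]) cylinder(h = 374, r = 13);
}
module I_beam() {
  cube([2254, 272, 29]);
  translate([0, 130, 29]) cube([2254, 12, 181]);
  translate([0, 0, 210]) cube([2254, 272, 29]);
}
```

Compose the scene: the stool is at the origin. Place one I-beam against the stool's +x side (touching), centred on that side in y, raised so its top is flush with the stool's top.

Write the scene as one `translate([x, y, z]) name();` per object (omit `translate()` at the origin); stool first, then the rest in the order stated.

stool();
translate([286, 30, 166]) I_beam();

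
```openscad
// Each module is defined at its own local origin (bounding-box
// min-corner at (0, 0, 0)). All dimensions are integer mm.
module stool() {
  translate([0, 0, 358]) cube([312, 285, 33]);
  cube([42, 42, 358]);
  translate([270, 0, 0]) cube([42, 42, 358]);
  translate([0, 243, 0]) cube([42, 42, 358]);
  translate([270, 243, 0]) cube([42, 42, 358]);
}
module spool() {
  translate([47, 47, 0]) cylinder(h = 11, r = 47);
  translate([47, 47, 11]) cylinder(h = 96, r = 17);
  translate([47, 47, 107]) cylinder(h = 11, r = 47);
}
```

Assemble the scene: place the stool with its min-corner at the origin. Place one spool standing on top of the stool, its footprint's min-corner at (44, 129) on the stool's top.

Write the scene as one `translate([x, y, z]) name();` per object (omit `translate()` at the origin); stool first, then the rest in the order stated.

stool();
translate([44, 129, 391]) spool();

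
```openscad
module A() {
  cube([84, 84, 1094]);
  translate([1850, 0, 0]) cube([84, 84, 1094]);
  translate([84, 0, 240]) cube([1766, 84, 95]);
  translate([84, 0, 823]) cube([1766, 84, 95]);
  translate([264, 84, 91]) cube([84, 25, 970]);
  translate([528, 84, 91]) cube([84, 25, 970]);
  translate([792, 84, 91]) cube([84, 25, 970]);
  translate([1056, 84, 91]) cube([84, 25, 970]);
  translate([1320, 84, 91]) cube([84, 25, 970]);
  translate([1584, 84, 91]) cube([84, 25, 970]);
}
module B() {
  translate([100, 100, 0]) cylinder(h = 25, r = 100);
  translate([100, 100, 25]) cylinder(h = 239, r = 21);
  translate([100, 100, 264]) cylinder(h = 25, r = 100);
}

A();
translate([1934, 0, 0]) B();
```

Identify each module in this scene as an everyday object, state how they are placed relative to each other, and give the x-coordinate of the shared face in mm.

The fence section's +x face and the spool's −x face are both at x = 1934 mm.

A is a fence section. B is a spool. The spool is against the fence section's +x side, with their −y faces flush. The x-coordinate of the shared face is 1934 mm.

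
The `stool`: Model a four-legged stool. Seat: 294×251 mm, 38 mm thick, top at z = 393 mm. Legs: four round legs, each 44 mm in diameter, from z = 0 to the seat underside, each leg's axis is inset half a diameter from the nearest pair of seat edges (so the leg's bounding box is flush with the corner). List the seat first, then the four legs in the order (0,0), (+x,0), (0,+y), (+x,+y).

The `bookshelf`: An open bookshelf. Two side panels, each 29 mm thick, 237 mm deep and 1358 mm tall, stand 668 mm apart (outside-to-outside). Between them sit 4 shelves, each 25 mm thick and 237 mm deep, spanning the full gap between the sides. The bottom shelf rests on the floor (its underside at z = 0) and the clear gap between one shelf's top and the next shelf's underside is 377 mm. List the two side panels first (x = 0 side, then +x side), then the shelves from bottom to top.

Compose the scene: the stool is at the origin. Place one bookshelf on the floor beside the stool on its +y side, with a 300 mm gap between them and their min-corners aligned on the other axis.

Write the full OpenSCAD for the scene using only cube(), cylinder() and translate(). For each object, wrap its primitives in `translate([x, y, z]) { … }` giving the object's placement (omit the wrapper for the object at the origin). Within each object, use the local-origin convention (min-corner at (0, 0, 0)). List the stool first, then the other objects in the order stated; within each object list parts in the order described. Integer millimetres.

translate([0, 0, 355]) cube([294, 251, 38]);
translate([22, 22, 0]) cylinder(h = 355, r = 22);
translate([272, 22, 0]) cylinder(h = 355, r = 22);
translate([22, 229, 0]) cylinder(h = 355, r = 22);
translate([272, 229, 0]) cylinder(h = 355, r = 22);
translate([0, 551, 0]) {
  cube([29, 237, 1358]);
  translate([639, 0, 0]) cube([29, 237, 1358]);
  translate([29, 0, 0]) cube([610, 237, 25]);
  translate([29, 0, 402]) cube([610, 237, 25]);
  translate([29, 0, 804]) cube([610, 237, 25]);
  translate([29, 0, 1206]) cube([610, 237, 25]);
}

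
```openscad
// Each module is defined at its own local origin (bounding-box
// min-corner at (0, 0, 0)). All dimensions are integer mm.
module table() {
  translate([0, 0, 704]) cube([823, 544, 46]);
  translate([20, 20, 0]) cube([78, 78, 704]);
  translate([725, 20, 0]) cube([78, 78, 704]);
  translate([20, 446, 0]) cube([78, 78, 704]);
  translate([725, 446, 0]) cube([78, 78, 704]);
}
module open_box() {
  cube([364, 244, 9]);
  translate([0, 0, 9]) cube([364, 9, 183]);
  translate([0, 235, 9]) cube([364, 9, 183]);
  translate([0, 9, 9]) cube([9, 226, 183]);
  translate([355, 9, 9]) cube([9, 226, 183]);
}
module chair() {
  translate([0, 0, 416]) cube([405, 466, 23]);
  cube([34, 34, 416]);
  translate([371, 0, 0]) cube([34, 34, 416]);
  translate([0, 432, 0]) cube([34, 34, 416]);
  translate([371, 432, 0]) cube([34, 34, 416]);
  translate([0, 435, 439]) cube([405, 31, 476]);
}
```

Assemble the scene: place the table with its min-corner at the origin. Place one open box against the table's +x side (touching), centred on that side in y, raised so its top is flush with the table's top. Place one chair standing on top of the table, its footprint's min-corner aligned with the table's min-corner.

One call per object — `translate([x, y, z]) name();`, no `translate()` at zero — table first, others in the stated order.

table();
translate([823, 150, 558]) open_box();
translate([0, 0, 750]) chair();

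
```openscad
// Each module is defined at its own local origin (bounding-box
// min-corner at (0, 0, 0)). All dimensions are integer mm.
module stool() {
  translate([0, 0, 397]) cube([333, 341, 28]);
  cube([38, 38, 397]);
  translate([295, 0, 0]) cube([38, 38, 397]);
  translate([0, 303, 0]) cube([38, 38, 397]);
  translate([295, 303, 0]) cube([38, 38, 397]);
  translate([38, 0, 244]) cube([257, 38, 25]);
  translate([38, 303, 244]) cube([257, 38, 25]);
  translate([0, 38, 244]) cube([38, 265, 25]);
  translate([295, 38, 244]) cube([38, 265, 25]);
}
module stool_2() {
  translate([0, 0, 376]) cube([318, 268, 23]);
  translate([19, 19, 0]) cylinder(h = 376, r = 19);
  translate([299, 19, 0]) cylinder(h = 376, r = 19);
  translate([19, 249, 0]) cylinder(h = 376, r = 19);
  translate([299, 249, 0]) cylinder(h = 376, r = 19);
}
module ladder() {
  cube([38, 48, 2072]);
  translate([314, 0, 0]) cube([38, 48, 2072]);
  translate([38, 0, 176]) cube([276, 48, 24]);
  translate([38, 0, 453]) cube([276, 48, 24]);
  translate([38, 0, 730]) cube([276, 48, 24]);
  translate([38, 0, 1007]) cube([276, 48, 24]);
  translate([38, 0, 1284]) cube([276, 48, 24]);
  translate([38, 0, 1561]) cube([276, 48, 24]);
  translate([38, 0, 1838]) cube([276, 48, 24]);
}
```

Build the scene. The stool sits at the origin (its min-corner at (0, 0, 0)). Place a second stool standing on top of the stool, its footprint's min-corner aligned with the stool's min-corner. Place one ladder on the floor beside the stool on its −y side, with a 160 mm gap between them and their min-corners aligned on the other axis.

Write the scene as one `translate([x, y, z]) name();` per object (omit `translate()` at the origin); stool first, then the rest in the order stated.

stool();
translate([0, 0, 425]) stool_2();
translate([0, -208, 0]) ladder();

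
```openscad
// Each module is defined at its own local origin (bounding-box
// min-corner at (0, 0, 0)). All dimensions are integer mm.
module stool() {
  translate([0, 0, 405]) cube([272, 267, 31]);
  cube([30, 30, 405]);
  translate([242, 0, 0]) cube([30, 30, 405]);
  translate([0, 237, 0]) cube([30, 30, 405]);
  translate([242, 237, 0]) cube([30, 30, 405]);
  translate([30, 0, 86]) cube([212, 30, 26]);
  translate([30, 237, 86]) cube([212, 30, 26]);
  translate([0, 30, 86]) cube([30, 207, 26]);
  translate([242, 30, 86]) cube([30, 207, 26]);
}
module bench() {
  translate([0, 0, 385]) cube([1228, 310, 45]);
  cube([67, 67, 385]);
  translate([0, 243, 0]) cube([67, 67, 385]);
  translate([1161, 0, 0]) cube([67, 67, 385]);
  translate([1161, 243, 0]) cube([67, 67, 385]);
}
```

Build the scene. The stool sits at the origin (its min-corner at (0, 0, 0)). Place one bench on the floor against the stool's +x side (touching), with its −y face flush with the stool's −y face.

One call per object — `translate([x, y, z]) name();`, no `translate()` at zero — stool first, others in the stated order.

stool();
translate([272, 0, 0]) bench();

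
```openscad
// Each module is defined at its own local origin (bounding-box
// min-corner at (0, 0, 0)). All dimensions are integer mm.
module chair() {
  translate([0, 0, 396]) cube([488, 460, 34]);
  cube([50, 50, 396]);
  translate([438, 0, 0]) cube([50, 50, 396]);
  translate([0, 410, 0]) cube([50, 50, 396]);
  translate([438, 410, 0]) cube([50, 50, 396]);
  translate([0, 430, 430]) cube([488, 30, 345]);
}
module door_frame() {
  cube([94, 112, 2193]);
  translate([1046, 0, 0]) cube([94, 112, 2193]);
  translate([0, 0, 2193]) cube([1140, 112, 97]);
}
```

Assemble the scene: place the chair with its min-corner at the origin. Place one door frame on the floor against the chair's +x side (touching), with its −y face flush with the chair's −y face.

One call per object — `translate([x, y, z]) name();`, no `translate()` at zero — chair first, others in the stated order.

chair();
translate([488, 0, 0]) door_frame();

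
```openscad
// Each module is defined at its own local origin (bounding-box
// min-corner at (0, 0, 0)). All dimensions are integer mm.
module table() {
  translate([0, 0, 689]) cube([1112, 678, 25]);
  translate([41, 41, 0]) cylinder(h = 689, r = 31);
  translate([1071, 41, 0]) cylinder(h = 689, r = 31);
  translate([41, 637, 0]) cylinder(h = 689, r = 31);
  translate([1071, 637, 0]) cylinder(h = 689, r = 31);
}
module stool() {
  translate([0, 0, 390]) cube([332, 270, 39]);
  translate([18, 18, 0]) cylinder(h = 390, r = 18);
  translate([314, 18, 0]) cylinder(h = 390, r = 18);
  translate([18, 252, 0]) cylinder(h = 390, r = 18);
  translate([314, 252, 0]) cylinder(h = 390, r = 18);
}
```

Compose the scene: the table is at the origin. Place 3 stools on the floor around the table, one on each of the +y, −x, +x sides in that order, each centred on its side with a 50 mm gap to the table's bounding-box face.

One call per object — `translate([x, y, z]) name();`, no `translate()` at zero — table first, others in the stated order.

table();
translate([390, 728, 0]) stool();
translate([-382, 204, 0]) stool();
translate([1162, 204, 0]) stool();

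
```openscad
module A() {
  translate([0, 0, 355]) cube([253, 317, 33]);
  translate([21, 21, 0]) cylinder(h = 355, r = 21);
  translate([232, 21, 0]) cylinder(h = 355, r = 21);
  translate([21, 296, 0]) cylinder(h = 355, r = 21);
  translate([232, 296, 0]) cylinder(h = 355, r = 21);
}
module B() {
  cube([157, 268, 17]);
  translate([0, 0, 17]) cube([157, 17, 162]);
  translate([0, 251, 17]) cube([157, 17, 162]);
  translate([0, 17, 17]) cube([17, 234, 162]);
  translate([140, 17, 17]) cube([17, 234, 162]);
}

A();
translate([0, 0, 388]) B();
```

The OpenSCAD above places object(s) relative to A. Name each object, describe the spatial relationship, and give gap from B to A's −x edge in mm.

A is a stool. B is an open box. The open box is on top of the stool. The gap from the open box to the stool's −x edge is 0 mm.

The open box's min-x is at 0; the stool's min-x is 0; gap = 0 mm.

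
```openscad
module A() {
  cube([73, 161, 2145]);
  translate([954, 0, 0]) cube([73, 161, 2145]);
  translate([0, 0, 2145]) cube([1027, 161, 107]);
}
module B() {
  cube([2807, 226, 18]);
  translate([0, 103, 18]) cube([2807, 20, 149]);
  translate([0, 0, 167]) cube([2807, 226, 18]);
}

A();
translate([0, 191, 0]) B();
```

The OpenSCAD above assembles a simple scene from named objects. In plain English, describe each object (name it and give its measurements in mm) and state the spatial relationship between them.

A is a door frame. The clear opening is 881 mm wide and 2145 mm high. Two 73 mm wide jambs, 161 mm deep, stand either side of the opening from the floor to the top of the opening. A 107 mm thick head sits across the top of both jambs, spanning the full outside width of the frame.

B is an I-beam lying along x, 2807 mm long. Overall section height 185 mm. Two flanges 226 mm wide (y) and 18 mm thick, one on the floor and one at the top; a web 20 mm thick runs between them, centred on the flange width.

The I-beam is on the floor beside the door frame on its +y side.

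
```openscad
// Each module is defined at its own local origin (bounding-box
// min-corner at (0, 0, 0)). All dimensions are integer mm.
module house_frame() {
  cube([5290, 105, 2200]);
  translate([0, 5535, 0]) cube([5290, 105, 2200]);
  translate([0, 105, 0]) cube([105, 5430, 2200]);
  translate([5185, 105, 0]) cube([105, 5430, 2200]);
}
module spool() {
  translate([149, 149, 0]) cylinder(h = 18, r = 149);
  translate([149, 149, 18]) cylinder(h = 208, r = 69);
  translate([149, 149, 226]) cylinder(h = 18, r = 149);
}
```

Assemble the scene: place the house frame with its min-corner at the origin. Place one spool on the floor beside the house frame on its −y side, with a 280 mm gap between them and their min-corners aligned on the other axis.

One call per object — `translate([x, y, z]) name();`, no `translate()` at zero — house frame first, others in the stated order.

house_frame();
translate([0, -578, 0]) spool();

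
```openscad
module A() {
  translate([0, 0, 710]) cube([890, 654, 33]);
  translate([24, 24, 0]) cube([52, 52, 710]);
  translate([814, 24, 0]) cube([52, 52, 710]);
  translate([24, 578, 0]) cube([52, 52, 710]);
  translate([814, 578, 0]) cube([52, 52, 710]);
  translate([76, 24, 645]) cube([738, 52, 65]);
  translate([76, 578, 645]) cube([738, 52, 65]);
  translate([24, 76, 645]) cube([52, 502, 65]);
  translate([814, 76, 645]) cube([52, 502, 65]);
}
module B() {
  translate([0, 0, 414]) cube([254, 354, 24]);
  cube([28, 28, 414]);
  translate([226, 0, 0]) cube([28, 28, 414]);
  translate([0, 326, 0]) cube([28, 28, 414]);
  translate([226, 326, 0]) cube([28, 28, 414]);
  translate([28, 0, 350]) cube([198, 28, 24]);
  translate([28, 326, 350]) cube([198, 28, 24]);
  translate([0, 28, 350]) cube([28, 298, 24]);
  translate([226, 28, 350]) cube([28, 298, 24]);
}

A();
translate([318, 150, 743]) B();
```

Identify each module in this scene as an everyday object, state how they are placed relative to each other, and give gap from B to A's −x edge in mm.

A is a table. B is a stool. The stool is on top of the table, centred. The gap from the stool to the table's −x edge is 318 mm.

The stool's min-x is at 318; the table's min-x is 0; gap = 318 mm.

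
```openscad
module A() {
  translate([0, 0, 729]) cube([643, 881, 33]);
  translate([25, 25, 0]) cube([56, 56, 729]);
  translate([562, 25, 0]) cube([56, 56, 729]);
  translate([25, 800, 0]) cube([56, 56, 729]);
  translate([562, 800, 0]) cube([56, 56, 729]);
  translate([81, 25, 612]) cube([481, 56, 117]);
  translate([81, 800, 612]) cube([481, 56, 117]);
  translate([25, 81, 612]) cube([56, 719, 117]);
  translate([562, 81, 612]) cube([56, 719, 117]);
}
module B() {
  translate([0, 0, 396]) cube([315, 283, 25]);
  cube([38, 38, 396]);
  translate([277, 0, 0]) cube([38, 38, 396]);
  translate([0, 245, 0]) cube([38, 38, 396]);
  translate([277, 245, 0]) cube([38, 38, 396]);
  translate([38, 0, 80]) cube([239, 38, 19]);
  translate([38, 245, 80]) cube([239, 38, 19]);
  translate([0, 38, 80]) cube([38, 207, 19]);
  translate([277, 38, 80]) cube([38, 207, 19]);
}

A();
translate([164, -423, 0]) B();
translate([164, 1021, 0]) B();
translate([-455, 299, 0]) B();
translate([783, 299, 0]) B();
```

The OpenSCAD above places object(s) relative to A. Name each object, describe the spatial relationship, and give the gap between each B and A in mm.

A is a table. B is a stool. Four stools sit around the table at the −y, +y, −x, +x sides. The gap between each stool and the table is 140 mm.

Each stool's nearest face is 140 mm from the table's bounding box.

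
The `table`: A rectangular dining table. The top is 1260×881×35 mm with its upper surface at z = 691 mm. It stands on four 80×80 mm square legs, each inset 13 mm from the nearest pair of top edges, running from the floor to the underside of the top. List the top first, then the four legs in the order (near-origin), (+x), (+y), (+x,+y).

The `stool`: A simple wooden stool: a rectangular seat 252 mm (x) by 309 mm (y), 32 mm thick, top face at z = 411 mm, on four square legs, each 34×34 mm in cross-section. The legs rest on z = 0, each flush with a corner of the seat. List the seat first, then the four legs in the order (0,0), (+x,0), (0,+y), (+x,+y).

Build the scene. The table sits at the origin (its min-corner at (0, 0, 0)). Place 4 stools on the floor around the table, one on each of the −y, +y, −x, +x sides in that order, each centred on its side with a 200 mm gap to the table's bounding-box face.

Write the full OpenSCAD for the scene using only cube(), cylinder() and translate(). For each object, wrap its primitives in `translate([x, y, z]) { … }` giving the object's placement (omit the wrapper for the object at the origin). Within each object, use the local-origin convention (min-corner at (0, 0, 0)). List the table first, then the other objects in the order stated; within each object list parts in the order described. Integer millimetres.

translate([0, 0, 656]) cube([1260, 881, 35]);
translate([13, 13, 0]) cube([80, 80, 656]);
translate([1167, 13, 0]) cube([80, 80, 656]);
translate([13, 788, 0]) cube([80, 80, 656]);
translate([1167, 788, 0]) cube([80, 80, 656]);
translate([504, -509, 0]) {
  translate([0, 0, 379]) cube([252, 309, 32]);
  cube([34, 34, 379]);
  translate([218, 0, 0]) cube([34, 34, 379]);
  translate([0, 275, 0]) cube([34, 34, 379]);
  translate([218, 275, 0]) cube([34, 34, 379]);
}
translate([504, 1081, 0]) {
  translate([0, 0, 379]) cube([252, 309, 32]);
  cube([34, 34, 379]);
  translate([218, 0, 0]) cube([34, 34, 379]);
  translate([0, 275, 0]) cube([34, 34, 379]);
  translate([218, 275, 0]) cube([34, 34, 379]);
}
translate([-452, 286, 0]) {
  translate([0, 0, 379]) cube([252, 309, 32]);
  cube([34, 34, 379]);
  translate([218, 0, 0]) cube([34, 34, 379]);
  translate([0, 275, 0]) cube([34, 34, 379]);
  translate([218, 275, 0]) cube([34, 34, 379]);
}
translate([1460, 286, 0]) {
  translate([0, 0, 379]) cube([252, 309, 32]);
  cube([34, 34, 379]);
  translate([218, 0, 0]) cube([34, 34, 379]);
  translate([0, 275, 0]) cube([34, 34, 379]);
  translate([218, 275, 0]) cube([34, 34, 379]);
}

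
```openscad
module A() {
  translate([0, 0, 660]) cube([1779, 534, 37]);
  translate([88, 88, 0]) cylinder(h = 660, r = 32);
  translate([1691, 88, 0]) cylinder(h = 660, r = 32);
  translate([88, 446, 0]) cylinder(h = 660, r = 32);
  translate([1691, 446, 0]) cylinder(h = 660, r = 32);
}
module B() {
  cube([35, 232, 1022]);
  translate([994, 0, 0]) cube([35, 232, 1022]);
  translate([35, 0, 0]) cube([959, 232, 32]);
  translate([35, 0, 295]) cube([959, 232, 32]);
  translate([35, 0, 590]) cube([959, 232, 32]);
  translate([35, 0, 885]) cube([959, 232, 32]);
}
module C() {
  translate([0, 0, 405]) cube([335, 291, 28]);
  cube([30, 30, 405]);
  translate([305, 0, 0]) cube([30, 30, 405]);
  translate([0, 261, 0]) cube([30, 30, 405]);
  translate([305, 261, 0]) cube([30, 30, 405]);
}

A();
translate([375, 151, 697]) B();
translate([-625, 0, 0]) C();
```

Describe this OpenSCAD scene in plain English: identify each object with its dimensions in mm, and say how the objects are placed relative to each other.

A is a table with a 1779×534 mm rectangular top, 37 mm thick, top surface at z = 697 mm, supported by four round legs of 64 mm diameter, each leg's bounding box inset 56 mm from the nearest pair of top edges, running from the floor.

B is a bookshelf 1029 mm wide overall, 232 mm deep and 1022 mm tall. The two sides are 35 mm thick vertical panels. 4 horizontal shelves of 32 mm thickness span between the inner faces of the sides; the lowest shelf sits on the floor and shelves are stacked with a clear vertical gap of 263 mm between each pair.

C is a simple wooden stool: a rectangular seat 335 mm (x) by 291 mm (y), 28 mm thick, top face at z = 433 mm, on four square legs, each 30×30 mm in cross-section. The legs rest on z = 0, each flush with a corner of the seat.

The bookshelf is on top of the table, centred. The stool is on the floor beside the table on its −x side.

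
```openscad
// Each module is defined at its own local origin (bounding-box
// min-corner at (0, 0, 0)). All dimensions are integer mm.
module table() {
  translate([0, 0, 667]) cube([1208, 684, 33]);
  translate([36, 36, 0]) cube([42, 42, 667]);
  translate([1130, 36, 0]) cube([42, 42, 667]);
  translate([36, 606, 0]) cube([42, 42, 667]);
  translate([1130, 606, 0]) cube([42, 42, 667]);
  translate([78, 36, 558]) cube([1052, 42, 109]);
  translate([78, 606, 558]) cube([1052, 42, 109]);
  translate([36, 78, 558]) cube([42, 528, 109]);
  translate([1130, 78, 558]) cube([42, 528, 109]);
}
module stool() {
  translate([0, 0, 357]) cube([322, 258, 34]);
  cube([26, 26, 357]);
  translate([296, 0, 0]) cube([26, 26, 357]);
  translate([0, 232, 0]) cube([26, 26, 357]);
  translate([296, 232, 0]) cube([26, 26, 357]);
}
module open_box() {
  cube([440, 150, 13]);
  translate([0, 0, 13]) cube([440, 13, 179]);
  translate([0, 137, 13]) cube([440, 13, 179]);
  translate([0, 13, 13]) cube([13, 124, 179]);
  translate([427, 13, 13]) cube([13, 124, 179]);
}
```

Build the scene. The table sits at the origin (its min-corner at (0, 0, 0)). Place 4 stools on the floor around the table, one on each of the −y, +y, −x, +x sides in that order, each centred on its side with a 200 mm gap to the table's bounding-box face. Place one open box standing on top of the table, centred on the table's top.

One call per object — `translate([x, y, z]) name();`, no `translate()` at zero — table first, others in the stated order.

table();
translate([443, -458, 0]) stool();
translate([443, 884, 0]) stool();
translate([-522, 213, 0]) stool();
translate([1408, 213, 0]) stool();
translate([384, 267, 700]) open_box();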